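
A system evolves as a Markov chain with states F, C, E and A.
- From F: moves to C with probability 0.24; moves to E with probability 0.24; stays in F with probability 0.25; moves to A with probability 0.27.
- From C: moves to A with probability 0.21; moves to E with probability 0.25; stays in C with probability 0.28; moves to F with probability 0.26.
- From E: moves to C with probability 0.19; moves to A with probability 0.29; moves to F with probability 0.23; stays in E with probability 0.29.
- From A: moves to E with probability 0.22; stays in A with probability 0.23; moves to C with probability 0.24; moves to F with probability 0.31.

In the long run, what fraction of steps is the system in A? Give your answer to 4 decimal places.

0.2507

Let the stationary distribution be π with π = πP and π_1 + π_2 + π_3 + π_4 = 1.
π_1 = 0.25·π_1 + 0.26·π_2 + 0.23·π_3 + 0.31·π_4
π_2 = 0.24·π_1 + 0.28·π_2 + 0.19·π_3 + 0.24·π_4
π_3 = 0.24·π_1 + 0.25·π_2 + 0.29·π_3 + 0.22·π_4
Solving with the normalization constraint gives π = (0.2624, 0.2370, 0.2498, 0.2507).
So the stationary probability of A is 0.2507.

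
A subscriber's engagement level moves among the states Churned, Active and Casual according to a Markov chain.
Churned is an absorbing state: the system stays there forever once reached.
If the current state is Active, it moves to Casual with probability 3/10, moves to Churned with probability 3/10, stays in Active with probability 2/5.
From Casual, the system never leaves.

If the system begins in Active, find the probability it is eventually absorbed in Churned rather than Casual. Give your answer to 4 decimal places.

Let h(s) be the probability of absorption at Churned starting from transient state s. Then h(Churned) = 1 and h(Casual) = 0. By first-step analysis:
h(Active) = 0.3·1 + 0.4·h(Active) + 0.3·0
Solving: h(Active) = 0.5000.
Starting from Active, the probability is 0.5000.

0.5000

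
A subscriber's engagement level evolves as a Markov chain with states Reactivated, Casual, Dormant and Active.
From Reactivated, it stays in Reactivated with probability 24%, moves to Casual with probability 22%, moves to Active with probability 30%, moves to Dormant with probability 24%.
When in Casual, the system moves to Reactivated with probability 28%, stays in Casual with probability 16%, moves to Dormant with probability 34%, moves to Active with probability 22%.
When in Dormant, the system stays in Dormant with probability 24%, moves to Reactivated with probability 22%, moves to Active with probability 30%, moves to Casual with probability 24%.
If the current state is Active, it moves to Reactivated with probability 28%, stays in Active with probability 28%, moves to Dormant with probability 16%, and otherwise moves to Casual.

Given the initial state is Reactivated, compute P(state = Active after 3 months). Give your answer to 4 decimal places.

0.2761

Propagate the distribution vector 3 months from Reactivated.
After 0 months: (1.0000, 0.0000, 0.0000, 0.0000)
After 1 month: (0.2400, 0.2200, 0.2400, 0.3000)
After 2 months: (0.2560, 0.2296, 0.2380, 0.2764)
After 3 months: (0.2555, 0.2276, 0.2408, 0.2761)
P(in Active after 3 months) = 0.2761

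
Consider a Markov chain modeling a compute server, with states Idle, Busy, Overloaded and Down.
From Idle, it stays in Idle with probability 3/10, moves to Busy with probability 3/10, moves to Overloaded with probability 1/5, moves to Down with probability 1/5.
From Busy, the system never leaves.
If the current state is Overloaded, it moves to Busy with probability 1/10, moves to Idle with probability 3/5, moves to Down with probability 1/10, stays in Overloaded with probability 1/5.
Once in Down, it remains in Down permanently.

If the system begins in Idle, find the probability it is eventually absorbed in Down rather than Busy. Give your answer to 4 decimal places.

Let h(s) be the probability of absorption at Down starting from transient state s. Then h(Down) = 1 and h(Busy) = 0. By first-step analysis:
h(Idle) = 0.3·h(Idle) + 0.3·0 + 0.2·h(Overloaded) + 0.2·1
h(Overloaded) = 0.6·h(Idle) + 0.1·0 + 0.2·h(Overloaded) + 0.1·1
Solving: h(Idle) = 0.4091, h(Overloaded) = 0.4318.
Starting from Idle, the probability is 0.4091.

0.4091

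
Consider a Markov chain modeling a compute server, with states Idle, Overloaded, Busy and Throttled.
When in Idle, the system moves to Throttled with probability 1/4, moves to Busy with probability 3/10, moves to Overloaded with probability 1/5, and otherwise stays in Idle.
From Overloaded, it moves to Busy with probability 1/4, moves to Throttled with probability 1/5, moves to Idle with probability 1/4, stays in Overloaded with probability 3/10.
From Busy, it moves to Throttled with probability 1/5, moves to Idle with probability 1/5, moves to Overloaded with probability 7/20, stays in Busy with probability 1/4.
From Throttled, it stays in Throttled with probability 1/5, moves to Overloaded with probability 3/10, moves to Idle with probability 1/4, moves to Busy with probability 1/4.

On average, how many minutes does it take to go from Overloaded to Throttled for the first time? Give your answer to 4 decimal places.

Let t(s) be the expected number of minutes to first reach Throttled from state s, with t(Throttled) = 0. Conditioning on the first minute:
t(Idle) = 1 + 0.25·t(Idle) + 0.2·t(Overloaded) + 0.3·t(Busy)
t(Overloaded) = 1 + 0.25·t(Idle) + 0.3·t(Overloaded) + 0.25·t(Busy)
t(Busy) = 1 + 0.2·t(Idle) + 0.35·t(Overloaded) + 0.25·t(Busy)
Solving: t(Idle) = 4.4850, t(Overloaded) = 4.7204, t(Busy) = 4.7322.
Expected minutes from Overloaded to Throttled: 4.7204.

4.7204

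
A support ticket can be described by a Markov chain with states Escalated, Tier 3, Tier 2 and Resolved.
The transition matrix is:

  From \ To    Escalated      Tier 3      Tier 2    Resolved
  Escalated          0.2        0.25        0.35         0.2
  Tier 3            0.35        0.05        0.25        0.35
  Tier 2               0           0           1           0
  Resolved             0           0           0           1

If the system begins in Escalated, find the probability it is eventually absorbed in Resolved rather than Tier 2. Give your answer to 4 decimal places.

Let h(s) be the probability of absorption at Resolved starting from transient state s. Then h(Resolved) = 1 and h(Tier 2) = 0. By first-step analysis:
h(Escalated) = 0.2·h(Escalated) + 0.25·h(Tier 3) + 0.35·0 + 0.2·1
h(Tier 3) = 0.35·h(Escalated) + 0.05·h(Tier 3) + 0.25·0 + 0.35·1
Solving: h(Escalated) = 0.4126, h(Tier 3) = 0.5204.
Starting from Escalated, the probability is 0.4126.

0.4126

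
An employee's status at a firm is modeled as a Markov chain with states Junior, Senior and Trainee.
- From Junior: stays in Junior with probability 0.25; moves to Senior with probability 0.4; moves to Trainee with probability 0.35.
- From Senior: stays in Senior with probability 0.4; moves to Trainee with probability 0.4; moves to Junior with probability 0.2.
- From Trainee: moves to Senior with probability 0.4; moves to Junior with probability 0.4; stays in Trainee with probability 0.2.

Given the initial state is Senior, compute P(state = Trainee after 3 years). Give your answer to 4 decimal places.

Propagate the distribution vector 3 years from Senior.
After 0 years: (0.0000, 1.0000, 0.0000)
After 1 year: (0.2000, 0.4000, 0.4000)
After 2 years: (0.2900, 0.4000, 0.3100)
After 3 years: (0.2765, 0.4000, 0.3235)
P(in Trainee after 3 years) = 0.3235

0.3235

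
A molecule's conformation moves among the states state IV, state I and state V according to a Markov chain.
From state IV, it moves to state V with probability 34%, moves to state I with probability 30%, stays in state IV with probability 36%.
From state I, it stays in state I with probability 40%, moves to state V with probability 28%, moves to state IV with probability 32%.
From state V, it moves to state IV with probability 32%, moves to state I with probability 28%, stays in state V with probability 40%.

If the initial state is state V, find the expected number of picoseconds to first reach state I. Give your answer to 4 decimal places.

Let t(s) be the expected number of picoseconds to first reach state I from state s, with t(state I) = 0. Conditioning on the first picosecond:
t(state IV) = 1 + 0.36·t(state IV) + 0.34·t(state V)
t(state V) = 1 + 0.32·t(state IV) + 0.4·t(state V)
Solving: t(state IV) = 3.4157, t(state V) = 3.4884.
Expected picoseconds from state V to state I: 3.4884.

3.4884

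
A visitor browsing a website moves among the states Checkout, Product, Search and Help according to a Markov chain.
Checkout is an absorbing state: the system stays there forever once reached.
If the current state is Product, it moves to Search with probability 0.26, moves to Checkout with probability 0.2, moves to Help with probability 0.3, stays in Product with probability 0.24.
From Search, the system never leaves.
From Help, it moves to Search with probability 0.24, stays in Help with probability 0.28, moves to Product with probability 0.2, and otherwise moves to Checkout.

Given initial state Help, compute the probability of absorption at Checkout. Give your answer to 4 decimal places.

Let h(s) be the probability of absorption at Checkout starting from transient state s. Then h(Checkout) = 1 and h(Search) = 0. By first-step analysis:
h(Product) = 0.2·1 + 0.24·h(Product) + 0.26·0 + 0.3·h(Help)
h(Help) = 0.28·1 + 0.2·h(Product) + 0.24·0 + 0.28·h(Help)
Solving: h(Product) = 0.4680, h(Help) = 0.5189.
Starting from Help, the probability is 0.5189.

0.5189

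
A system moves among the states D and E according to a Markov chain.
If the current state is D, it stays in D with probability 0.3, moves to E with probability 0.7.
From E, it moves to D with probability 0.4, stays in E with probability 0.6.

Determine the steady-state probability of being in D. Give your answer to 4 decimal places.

0.3636

Let the stationary distribution be π with π = πP and π_1 + π_2 = 1.
π_1 = 0.3·π_1 + 0.4·π_2
Solving with the normalization constraint gives π = (0.3636, 0.6364).
So the stationary probability of D is 0.3636.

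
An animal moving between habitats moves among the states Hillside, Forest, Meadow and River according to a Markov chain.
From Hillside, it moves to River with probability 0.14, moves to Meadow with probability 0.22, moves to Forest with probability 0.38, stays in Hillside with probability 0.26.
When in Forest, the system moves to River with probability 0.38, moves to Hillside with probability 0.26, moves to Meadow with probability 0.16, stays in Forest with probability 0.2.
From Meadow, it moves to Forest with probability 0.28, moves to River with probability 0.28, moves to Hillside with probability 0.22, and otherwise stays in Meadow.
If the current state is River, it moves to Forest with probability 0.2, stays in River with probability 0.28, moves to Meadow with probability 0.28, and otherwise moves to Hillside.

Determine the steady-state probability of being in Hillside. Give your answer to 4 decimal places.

0.2457

Let the stationary distribution be π with π = πP and π_1 + π_2 + π_3 + π_4 = 1.
π_1 = 0.26·π_1 + 0.26·π_2 + 0.22·π_3 + 0.24·π_4
π_2 = 0.38·π_1 + 0.2·π_2 + 0.28·π_3 + 0.2·π_4
π_3 = 0.22·π_1 + 0.16·π_2 + 0.22·π_3 + 0.28·π_4
Solving with the normalization constraint gives π = (0.2457, 0.2619, 0.2206, 0.2718).
So the stationary probability of Hillside is 0.2457.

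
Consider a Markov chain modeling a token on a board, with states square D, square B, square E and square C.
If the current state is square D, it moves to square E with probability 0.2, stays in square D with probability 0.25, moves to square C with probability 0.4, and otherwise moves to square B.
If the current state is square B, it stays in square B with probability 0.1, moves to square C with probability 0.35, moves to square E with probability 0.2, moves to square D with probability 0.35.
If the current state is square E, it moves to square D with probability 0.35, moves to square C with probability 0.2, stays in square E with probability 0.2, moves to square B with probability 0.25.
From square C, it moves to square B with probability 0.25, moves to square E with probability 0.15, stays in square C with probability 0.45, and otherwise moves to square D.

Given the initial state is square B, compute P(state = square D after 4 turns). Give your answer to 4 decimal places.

0.2505

Propagate the distribution vector 4 turns from square B.
After 0 turns: (0.0000, 1.0000, 0.0000, 0.0000)
After 1 turn: (0.3500, 0.1000, 0.2000, 0.3500)
After 2 turns: (0.2450, 0.2000, 0.1825, 0.3725)
After 3 turns: (0.2510, 0.1955, 0.1814, 0.3721)
After 4 turns: (0.2505, 0.1956, 0.1814, 0.3726)
P(in square D after 4 turns) = 0.2505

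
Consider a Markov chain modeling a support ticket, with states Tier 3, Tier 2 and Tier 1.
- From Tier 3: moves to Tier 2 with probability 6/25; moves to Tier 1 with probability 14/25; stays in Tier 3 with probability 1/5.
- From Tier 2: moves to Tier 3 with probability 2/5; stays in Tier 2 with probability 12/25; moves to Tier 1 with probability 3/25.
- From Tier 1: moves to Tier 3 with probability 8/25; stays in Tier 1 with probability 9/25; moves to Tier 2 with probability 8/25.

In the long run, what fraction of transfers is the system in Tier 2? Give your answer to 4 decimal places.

Let the stationary distribution be π with π = πP and π_1 + π_2 + π_3 = 1.
π_1 = 0.2·π_1 + 0.4·π_2 + 0.32·π_3
π_2 = 0.24·π_1 + 0.48·π_2 + 0.32·π_3
Solving with the normalization constraint gives π = (0.3108, 0.3514, 0.3378).
So the stationary probability of Tier 2 is 0.3514.

0.3514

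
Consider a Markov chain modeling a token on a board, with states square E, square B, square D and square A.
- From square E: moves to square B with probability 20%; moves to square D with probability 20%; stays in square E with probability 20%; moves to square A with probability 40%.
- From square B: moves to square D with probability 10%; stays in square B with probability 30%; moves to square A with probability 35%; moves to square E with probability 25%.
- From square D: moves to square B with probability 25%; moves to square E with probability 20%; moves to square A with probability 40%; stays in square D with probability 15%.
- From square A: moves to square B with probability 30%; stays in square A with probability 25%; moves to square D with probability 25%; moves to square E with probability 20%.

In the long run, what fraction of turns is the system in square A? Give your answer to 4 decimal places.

0.3361

Let the stationary distribution be π with π = πP and π_1 + π_2 + π_3 + π_4 = 1.
π_1 = 0.2·π_1 + 0.25·π_2 + 0.2·π_3 + 0.2·π_4
π_2 = 0.2·π_1 + 0.3·π_2 + 0.25·π_3 + 0.3·π_4
π_3 = 0.2·π_1 + 0.1·π_2 + 0.15·π_3 + 0.25·π_4
Solving with the normalization constraint gives π = (0.2135, 0.2696, 0.1808, 0.3361).
So the stationary probability of square A is 0.3361.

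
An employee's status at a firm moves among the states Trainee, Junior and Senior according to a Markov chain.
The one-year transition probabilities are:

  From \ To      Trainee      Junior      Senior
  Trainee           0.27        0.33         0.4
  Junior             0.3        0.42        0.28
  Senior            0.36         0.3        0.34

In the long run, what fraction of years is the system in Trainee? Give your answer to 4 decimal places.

Let the stationary distribution be π with π = πP and π_1 + π_2 + π_3 = 1.
π_1 = 0.27·π_1 + 0.3·π_2 + 0.36·π_3
π_2 = 0.33·π_1 + 0.42·π_2 + 0.3·π_3
Solving with the normalization constraint gives π = (0.3109, 0.3515, 0.3376).
So the stationary probability of Trainee is 0.3109.

0.3109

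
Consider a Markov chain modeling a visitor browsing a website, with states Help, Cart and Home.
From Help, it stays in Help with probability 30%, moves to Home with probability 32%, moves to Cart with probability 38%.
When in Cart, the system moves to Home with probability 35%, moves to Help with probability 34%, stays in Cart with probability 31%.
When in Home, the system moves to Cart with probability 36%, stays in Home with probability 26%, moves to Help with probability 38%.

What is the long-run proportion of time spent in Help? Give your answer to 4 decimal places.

Let the stationary distribution be π with π = πP and π_1 + π_2 + π_3 = 1.
π_1 = 0.3·π_1 + 0.34·π_2 + 0.38·π_3
π_2 = 0.38·π_1 + 0.31·π_2 + 0.36·π_3
Solving with the normalization constraint gives π = (0.3389, 0.3493, 0.3118).
So the stationary probability of Help is 0.3389.

0.3389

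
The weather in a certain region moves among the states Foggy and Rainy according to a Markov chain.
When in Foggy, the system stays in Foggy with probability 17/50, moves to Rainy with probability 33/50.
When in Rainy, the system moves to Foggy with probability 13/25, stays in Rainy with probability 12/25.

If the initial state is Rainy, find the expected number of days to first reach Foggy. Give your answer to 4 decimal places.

Let t(s) be the expected number of days to first reach Foggy from state s, with t(Foggy) = 0. Conditioning on the first day:
t(Rainy) = 1 + 0.48·t(Rainy)
Solving: t(Rainy) = 1.9231.
Expected days from Rainy to Foggy: 1.9231.

1.9231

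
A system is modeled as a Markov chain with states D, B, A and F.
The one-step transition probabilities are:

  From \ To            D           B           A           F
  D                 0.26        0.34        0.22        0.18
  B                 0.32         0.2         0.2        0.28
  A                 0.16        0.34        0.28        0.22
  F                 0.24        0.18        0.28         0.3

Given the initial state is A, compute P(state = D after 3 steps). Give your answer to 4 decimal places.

0.2461

Propagate the distribution vector 3 steps from A.
After 0 steps: (0.0000, 0.0000, 1.0000, 0.0000)
After 1 step: (0.1600, 0.3400, 0.2800, 0.2200)
After 2 steps: (0.2480, 0.2572, 0.2432, 0.2516)
After 3 steps: (0.2461, 0.2637, 0.2445, 0.2456)
P(in D after 3 steps) = 0.2461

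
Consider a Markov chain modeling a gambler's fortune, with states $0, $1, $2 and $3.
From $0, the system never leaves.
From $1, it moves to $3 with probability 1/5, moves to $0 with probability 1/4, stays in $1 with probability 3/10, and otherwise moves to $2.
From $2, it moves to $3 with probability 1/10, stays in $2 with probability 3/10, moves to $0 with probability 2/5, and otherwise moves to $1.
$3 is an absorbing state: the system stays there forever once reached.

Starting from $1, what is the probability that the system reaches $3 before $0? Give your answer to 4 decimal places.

0.3750

Let h(s) be the probability of absorption at $3 starting from transient state s. Then h($3) = 1 and h($0) = 0. By first-step analysis:
h($1) = 0.25·0 + 0.3·h($1) + 0.25·h($2) + 0.2·1
h($2) = 0.4·0 + 0.2·h($1) + 0.3·h($2) + 0.1·1
Solving: h($1) = 0.3750, h($2) = 0.2500.
Starting from $1, the probability is 0.3750.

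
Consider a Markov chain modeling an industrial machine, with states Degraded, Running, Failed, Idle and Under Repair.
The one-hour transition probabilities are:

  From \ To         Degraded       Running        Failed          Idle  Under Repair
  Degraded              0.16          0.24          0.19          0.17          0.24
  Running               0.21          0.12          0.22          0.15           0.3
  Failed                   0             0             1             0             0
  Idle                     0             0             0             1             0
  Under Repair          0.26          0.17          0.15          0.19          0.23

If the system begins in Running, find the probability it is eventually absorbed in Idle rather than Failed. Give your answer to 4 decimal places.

0.4585

Let h(s) be the probability of absorption at Idle starting from transient state s. Then h(Idle) = 1 and h(Failed) = 0. By first-step analysis:
h(Degraded) = 0.16·h(Degraded) + 0.24·h(Running) + 0.19·0 + 0.17·1 + 0.24·h(Under Repair)
h(Running) = 0.21·h(Degraded) + 0.12·h(Running) + 0.22·0 + 0.15·1 + 0.3·h(Under Repair)
h(Under Repair) = 0.26·h(Degraded) + 0.17·h(Running) + 0.15·0 + 0.19·1 + 0.23·h(Under Repair)
Solving: h(Degraded) = 0.4790, h(Running) = 0.4585, h(Under Repair) = 0.5097.
Starting from Running, the probability is 0.4585.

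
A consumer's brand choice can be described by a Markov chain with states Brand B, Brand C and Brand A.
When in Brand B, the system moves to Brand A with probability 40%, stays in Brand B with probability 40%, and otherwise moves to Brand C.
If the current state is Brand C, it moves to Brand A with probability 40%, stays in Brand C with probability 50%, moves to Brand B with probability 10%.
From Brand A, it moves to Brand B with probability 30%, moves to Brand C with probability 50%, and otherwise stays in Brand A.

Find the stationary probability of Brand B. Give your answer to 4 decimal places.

0.2381

Let the stationary distribution be π with π = πP and π_1 + π_2 + π_3 = 1.
π_1 = 0.4·π_1 + 0.1·π_2 + 0.3·π_3
π_2 = 0.2·π_1 + 0.5·π_2 + 0.5·π_3
Solving with the normalization constraint gives π = (0.2381, 0.4286, 0.3333).
So the stationary probability of Brand B is 0.2381.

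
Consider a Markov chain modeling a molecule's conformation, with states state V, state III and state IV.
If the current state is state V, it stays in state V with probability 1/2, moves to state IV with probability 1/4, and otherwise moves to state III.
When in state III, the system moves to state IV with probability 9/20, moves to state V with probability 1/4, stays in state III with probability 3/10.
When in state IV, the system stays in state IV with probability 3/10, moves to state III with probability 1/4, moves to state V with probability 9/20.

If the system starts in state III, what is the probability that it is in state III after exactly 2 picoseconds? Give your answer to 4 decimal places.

0.2650

Sum over the intermediate state after 1 picosecond:
P = P(state III→state V)·P(state V→state III) + P(state III→state III)·P(state III→state III) + P(state III→state IV)·P(state IV→state III)
  = 0.25×0.25 + 0.3×0.3 + 0.45×0.25
  = 0.0625 + 0.0900 + 0.1125 = 0.2650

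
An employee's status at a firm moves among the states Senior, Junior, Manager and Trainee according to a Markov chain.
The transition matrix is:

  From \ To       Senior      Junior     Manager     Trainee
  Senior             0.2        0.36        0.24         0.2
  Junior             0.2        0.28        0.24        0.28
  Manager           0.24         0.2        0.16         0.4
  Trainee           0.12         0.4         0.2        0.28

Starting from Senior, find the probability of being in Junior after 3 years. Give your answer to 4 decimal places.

0.3136

Propagate the distribution vector 3 years from Senior.
After 0 years: (1.0000, 0.0000, 0.0000, 0.0000)
After 1 year: (0.2000, 0.3600, 0.2400, 0.2000)
After 2 years: (0.1936, 0.3008, 0.2128, 0.2928)
After 3 years: (0.1851, 0.3136, 0.2113, 0.2900)
P(in Junior after 3 years) = 0.3136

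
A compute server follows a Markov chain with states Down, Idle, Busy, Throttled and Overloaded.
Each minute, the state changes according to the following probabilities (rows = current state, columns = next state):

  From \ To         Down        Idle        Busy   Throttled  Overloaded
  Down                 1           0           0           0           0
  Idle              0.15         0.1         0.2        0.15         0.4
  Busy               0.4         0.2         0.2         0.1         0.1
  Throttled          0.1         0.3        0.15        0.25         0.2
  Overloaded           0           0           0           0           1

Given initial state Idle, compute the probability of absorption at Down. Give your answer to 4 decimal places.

0.3794

Let h(s) be the probability of absorption at Down starting from transient state s. Then h(Down) = 1 and h(Overloaded) = 0. By first-step analysis:
h(Idle) = 0.15·1 + 0.1·h(Idle) + 0.2·h(Busy) + 0.15·h(Throttled) + 0.4·0
h(Busy) = 0.4·1 + 0.2·h(Idle) + 0.2·h(Busy) + 0.1·h(Throttled) + 0.1·0
h(Throttled) = 0.1·1 + 0.3·h(Idle) + 0.15·h(Busy) + 0.25·h(Throttled) + 0.2·0
Solving: h(Idle) = 0.3794, h(Busy) = 0.6467, h(Throttled) = 0.4144.
Starting from Idle, the probability is 0.3794.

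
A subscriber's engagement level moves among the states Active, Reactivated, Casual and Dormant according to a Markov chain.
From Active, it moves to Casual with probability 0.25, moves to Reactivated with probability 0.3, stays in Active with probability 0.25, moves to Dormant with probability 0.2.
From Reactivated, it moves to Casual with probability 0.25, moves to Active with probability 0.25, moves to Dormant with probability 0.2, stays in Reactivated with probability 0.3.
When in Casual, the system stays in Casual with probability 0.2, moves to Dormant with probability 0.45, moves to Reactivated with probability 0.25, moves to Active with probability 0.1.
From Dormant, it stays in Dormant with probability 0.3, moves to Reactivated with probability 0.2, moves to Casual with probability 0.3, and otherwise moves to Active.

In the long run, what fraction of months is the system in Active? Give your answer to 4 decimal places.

0.1976

Let the stationary distribution be π with π = πP and π_1 + π_2 + π_3 + π_4 = 1.
π_1 = 0.25·π_1 + 0.25·π_2 + 0.1·π_3 + 0.2·π_4
π_2 = 0.3·π_1 + 0.3·π_2 + 0.25·π_3 + 0.2·π_4
π_3 = 0.25·π_1 + 0.25·π_2 + 0.2·π_3 + 0.3·π_4
Solving with the normalization constraint gives π = (0.1976, 0.2582, 0.2520, 0.2922).
So the stationary probability of Active is 0.1976.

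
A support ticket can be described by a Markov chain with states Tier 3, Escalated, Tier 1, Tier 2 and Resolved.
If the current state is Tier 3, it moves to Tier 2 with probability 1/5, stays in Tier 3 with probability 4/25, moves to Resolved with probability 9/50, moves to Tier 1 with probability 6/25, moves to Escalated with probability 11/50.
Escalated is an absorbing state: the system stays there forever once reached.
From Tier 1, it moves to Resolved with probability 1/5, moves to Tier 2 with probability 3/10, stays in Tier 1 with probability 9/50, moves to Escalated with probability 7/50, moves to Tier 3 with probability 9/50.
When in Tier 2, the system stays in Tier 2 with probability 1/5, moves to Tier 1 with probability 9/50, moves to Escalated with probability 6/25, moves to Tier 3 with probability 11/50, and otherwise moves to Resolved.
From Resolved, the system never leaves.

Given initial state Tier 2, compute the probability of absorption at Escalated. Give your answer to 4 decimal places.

0.5581

Let h(s) be the probability of absorption at Escalated starting from transient state s. Then h(Escalated) = 1 and h(Resolved) = 0. By first-step analysis:
h(Tier 3) = 0.16·h(Tier 3) + 0.22·1 + 0.24·h(Tier 1) + 0.2·h(Tier 2) + 0.18·0
h(Tier 1) = 0.18·h(Tier 3) + 0.14·1 + 0.18·h(Tier 1) + 0.3·h(Tier 2) + 0.2·0
h(Tier 2) = 0.22·h(Tier 3) + 0.24·1 + 0.18·h(Tier 1) + 0.2·h(Tier 2) + 0.16·0
Solving: h(Tier 3) = 0.5355, h(Tier 1) = 0.4924, h(Tier 2) = 0.5581.
Starting from Tier 2, the probability is 0.5581.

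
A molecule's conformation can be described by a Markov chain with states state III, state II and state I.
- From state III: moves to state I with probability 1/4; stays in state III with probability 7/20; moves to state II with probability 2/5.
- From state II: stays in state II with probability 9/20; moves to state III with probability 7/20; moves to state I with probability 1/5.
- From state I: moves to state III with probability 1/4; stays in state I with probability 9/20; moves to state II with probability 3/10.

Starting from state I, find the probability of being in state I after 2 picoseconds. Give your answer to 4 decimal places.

0.3250

Sum over the intermediate state after 1 picosecond:
P = P(state I→state III)·P(state III→state I) + P(state I→state II)·P(state II→state I) + P(state I→state I)·P(state I→state I)
  = 0.25×0.25 + 0.3×0.2 + 0.45×0.45
  = 0.0625 + 0.0600 + 0.2025 = 0.3250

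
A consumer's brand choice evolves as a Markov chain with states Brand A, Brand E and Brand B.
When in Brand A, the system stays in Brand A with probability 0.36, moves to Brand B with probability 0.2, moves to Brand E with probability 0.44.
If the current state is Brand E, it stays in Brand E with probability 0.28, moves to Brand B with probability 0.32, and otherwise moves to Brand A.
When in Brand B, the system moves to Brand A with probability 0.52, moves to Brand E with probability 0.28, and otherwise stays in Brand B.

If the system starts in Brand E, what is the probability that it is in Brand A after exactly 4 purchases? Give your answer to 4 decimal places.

Propagate the distribution vector 4 purchases from Brand E.
After 0 purchases: (0.0000, 1.0000, 0.0000)
After 1 purchase: (0.4000, 0.2800, 0.3200)
After 2 purchases: (0.4224, 0.3440, 0.2336)
After 3 purchases: (0.4111, 0.3476, 0.2413)
After 4 purchases: (0.4125, 0.3458, 0.2417)
P(in Brand A after 4 purchases) = 0.4125

0.4125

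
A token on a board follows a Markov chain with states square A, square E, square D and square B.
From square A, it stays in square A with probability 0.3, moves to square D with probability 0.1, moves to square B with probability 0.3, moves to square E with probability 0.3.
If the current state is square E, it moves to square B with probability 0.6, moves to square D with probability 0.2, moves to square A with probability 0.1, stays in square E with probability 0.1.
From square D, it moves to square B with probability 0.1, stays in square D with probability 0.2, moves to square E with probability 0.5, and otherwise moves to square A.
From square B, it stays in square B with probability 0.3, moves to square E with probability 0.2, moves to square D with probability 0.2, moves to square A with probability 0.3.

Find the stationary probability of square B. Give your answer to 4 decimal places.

Let the stationary distribution be π with π = πP and π_1 + π_2 + π_3 + π_4 = 1.
π_1 = 0.3·π_1 + 0.1·π_2 + 0.2·π_3 + 0.3·π_4
π_2 = 0.3·π_1 + 0.1·π_2 + 0.5·π_3 + 0.2·π_4
π_3 = 0.1·π_1 + 0.2·π_2 + 0.2·π_3 + 0.2·π_4
Solving with the normalization constraint gives π = (0.2321, 0.2511, 0.1768, 0.3400).
So the stationary probability of square B is 0.3400.

0.3400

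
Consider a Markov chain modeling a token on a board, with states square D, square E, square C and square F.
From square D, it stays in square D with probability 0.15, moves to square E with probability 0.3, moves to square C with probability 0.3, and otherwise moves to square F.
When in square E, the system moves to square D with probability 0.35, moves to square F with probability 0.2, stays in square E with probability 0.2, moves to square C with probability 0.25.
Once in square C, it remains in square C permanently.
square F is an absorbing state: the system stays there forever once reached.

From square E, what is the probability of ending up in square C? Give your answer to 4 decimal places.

0.5522

Let h(s) be the probability of absorption at square C starting from transient state s. Then h(square C) = 1 and h(square F) = 0. By first-step analysis:
h(square D) = 0.15·h(square D) + 0.3·h(square E) + 0.3·1 + 0.25·0
h(square E) = 0.35·h(square D) + 0.2·h(square E) + 0.25·1 + 0.2·0
Solving: h(square D) = 0.5478, h(square E) = 0.5522.
Starting from square E, the probability is 0.5522.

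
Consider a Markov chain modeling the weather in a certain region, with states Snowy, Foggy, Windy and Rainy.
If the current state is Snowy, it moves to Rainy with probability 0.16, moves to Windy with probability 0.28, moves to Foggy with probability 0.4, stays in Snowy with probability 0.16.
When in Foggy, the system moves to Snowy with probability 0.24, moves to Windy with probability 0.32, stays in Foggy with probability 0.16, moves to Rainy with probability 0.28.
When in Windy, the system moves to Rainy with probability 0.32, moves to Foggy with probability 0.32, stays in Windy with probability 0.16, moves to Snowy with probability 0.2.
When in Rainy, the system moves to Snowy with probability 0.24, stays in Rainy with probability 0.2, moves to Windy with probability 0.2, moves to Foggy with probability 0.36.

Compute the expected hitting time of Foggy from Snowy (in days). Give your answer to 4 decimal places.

2.6814

Let t(s) be the expected number of days to first reach Foggy from state s, with t(Foggy) = 0. Conditioning on the first day:
t(Snowy) = 1 + 0.16·t(Snowy) + 0.28·t(Windy) + 0.16·t(Rainy)
t(Windy) = 1 + 0.2·t(Snowy) + 0.16·t(Windy) + 0.32·t(Rainy)
t(Rainy) = 1 + 0.24·t(Snowy) + 0.2·t(Windy) + 0.2·t(Rainy)
Solving: t(Snowy) = 2.6814, t(Windy) = 2.8864, t(Rainy) = 2.7760.
Expected days from Snowy to Foggy: 2.6814.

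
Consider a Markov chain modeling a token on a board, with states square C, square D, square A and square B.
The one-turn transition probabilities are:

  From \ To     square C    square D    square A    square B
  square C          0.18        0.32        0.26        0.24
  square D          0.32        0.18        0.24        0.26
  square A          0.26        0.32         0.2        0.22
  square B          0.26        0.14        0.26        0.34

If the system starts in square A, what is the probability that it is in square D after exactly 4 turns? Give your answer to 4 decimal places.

Propagate the distribution vector 4 turns from square A.
After 0 turns: (0.0000, 0.0000, 1.0000, 0.0000)
After 1 turn: (0.2600, 0.3200, 0.2000, 0.2200)
After 2 turns: (0.2584, 0.2356, 0.2416, 0.2644)
After 3 turns: (0.2535, 0.2394, 0.2408, 0.2663)
After 4 turns: (0.2541, 0.2385, 0.2408, 0.2666)
P(in square D after 4 turns) = 0.2385

0.2385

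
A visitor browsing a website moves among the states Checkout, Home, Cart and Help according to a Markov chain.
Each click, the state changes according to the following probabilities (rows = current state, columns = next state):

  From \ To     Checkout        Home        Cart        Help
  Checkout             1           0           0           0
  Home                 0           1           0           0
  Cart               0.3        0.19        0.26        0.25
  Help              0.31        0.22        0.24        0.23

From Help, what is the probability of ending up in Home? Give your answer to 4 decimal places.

0.4088

Let h(s) be the probability of absorption at Home starting from transient state s. Then h(Home) = 1 and h(Checkout) = 0. By first-step analysis:
h(Cart) = 0.3·0 + 0.19·1 + 0.26·h(Cart) + 0.25·h(Help)
h(Help) = 0.31·0 + 0.22·1 + 0.24·h(Cart) + 0.23·h(Help)
Solving: h(Cart) = 0.3949, h(Help) = 0.4088.
Starting from Help, the probability is 0.4088.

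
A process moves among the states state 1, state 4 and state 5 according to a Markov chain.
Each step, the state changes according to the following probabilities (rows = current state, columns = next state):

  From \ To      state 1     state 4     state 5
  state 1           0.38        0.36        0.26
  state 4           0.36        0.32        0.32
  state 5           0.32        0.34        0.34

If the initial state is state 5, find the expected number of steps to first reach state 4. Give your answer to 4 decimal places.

Let t(s) be the expected number of steps to first reach state 4 from state s, with t(state 4) = 0. Conditioning on the first step:
t(state 1) = 1 + 0.38·t(state 1) + 0.26·t(state 5)
t(state 5) = 1 + 0.32·t(state 1) + 0.34·t(state 5)
Solving: t(state 1) = 2.8221, t(state 5) = 2.8834.
Expected steps from state 5 to state 4: 2.8834.

2.8834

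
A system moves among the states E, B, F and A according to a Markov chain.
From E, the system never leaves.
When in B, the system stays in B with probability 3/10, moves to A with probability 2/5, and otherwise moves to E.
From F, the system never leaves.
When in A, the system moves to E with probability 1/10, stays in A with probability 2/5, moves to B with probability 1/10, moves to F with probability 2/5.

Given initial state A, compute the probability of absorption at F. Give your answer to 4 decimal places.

0.7368

Let h(s) be the probability of absorption at F starting from transient state s. Then h(F) = 1 and h(E) = 0. By first-step analysis:
h(B) = 0.3·0 + 0.3·h(B) + 0.4·h(A)
h(A) = 0.1·0 + 0.1·h(B) + 0.4·1 + 0.4·h(A)
Solving: h(B) = 0.4211, h(A) = 0.7368.
Starting from A, the probability is 0.7368.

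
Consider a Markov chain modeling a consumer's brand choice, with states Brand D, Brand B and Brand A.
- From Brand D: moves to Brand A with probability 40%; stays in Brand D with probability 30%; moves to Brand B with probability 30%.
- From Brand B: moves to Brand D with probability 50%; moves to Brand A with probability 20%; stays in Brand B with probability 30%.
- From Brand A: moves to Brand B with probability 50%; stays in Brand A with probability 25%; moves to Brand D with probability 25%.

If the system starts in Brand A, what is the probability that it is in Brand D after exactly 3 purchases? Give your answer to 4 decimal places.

0.3569

Propagate the distribution vector 3 purchases from Brand A.
After 0 purchases: (0.0000, 0.0000, 1.0000)
After 1 purchase: (0.2500, 0.5000, 0.2500)
After 2 purchases: (0.3875, 0.3500, 0.2625)
After 3 purchases: (0.3569, 0.3525, 0.2906)
P(in Brand D after 3 purchases) = 0.3569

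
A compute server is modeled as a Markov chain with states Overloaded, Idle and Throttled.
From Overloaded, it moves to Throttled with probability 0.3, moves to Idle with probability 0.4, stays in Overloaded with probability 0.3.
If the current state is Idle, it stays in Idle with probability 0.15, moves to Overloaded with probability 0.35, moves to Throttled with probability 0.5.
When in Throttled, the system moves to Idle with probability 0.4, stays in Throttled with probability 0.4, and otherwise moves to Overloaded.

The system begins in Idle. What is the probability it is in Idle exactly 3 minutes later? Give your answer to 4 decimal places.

0.3094

Propagate the distribution vector 3 minutes from Idle.
After 0 minutes: (0.0000, 1.0000, 0.0000)
After 1 minute: (0.3500, 0.1500, 0.5000)
After 2 minutes: (0.2575, 0.3625, 0.3800)
After 3 minutes: (0.2801, 0.3094, 0.4105)
P(in Idle after 3 minutes) = 0.3094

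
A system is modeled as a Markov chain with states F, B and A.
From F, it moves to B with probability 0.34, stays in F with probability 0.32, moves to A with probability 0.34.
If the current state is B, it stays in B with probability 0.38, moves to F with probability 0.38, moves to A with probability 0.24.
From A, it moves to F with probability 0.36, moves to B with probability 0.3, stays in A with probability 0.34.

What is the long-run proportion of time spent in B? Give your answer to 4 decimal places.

0.3414

Let the stationary distribution be π with π = πP and π_1 + π_2 + π_3 = 1.
π_1 = 0.32·π_1 + 0.38·π_2 + 0.36·π_3
π_2 = 0.34·π_1 + 0.38·π_2 + 0.3·π_3
Solving with the normalization constraint gives π = (0.3527, 0.3414, 0.3059).
So the stationary probability of B is 0.3414.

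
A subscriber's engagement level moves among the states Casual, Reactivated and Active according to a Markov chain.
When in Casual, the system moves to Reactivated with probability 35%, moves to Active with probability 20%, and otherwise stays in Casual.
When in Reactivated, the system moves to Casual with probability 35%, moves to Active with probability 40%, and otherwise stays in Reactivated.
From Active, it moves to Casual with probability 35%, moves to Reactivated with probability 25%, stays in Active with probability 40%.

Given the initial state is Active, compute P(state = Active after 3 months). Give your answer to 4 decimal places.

0.3230

Propagate the distribution vector 3 months from Active.
After 0 months: (0.0000, 0.0000, 1.0000)
After 1 month: (0.3500, 0.2500, 0.4000)
After 2 months: (0.3850, 0.2850, 0.3300)
After 3 months: (0.3885, 0.2885, 0.3230)
P(in Active after 3 months) = 0.3230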